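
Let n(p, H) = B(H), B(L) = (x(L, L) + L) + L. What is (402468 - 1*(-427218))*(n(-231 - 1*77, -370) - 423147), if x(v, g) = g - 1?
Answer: -352000922988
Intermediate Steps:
x(v, g) = -1 + g
B(L) = -1 + 3*L (B(L) = ((-1 + L) + L) + L = (-1 + 2*L) + L = -1 + 3*L)
n(p, H) = -1 + 3*H
(402468 - 1*(-427218))*(n(-231 - 1*77, -370) - 423147) = (402468 - 1*(-427218))*((-1 + 3*(-370)) - 423147) = (402468 + 427218)*((-1 - 1110) - 423147) = 829686*(-1111 - 423147) = 829686*(-424258) = -352000922988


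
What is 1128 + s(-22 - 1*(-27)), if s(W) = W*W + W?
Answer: 1158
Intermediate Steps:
s(W) = W + W**2 (s(W) = W**2 + W = W + W**2)
1128 + s(-22 - 1*(-27)) = 1128 + (-22 - 1*(-27))*(1 + (-22 - 1*(-27))) = 1128 + (-22 + 27)*(1 + (-22 + 27)) = 1128 + 5*(1 + 5) = 1128 + 5*6 = 1128 + 30 = 1158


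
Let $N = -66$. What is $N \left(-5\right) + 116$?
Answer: $446$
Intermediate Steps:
$N \left(-5\right) + 116 = \left(-66\right) \left(-5\right) + 116 = 330 + 116 = 446$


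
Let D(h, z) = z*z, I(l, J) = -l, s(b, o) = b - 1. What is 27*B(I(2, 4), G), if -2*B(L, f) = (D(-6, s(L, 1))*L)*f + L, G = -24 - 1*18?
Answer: -10179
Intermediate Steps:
s(b, o) = -1 + b
G = -42 (G = -24 - 18 = -42)
D(h, z) = z**2
B(L, f) = -L/2 - L*f*(-1 + L)**2/2 (B(L, f) = -(((-1 + L)**2*L)*f + L)/2 = -((L*(-1 + L)**2)*f + L)/2 = -(L*f*(-1 + L)**2 + L)/2 = -(L + L*f*(-1 + L)**2)/2 = -L/2 - L*f*(-1 + L)**2/2)
27*B(I(2, 4), G) = 27*(-(-1*2)*(1 - 42*(-1 - 1*2)**2)/2) = 27*(-1/2*(-2)*(1 - 42*(-1 - 2)**2)) = 27*(-1/2*(-2)*(1 - 42*(-3)**2)) = 27*(-1/2*(-2)*(1 - 42*9)) = 27*(-1/2*(-2)*(1 - 378)) = 27*(-1/2*(-2)*(-377)) = 27*(-377) = -10179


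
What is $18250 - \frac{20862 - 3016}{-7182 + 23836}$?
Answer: $\frac{151958827}{8327} \approx 18249.0$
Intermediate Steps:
$18250 - \frac{20862 - 3016}{-7182 + 23836} = 18250 - \frac{20862 - 3016}{16654} = 18250 - 17846 \cdot \frac{1}{16654} = 18250 - \frac{8923}{8327} = \frac{151958827}{8327}$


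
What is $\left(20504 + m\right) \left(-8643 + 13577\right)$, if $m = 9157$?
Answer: $146347374$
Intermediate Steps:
$\left(20504 + m\right) \left(-8643 + 13577\right) = \left(20504 + 9157\right) \left(-8643 + 13577\right) = 29661 \cdot 4934 = 146347374$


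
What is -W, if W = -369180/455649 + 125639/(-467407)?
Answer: 76601533657/70991177381 ≈ 1.0790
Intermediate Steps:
W = -76601533657/70991177381 (W = -369180*1/455649 + 125639*(-1/467407) = -123060/151883 - 125639/467407 = -76601533657/70991177381 ≈ -1.0790)
-W = -1*(-76601533657/70991177381) = 76601533657/70991177381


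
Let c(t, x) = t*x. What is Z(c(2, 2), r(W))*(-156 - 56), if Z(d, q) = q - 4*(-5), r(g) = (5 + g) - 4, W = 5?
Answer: -5512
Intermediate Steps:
r(g) = 1 + g
Z(d, q) = 20 + q (Z(d, q) = q + 20 = 20 + q)
Z(c(2, 2), r(W))*(-156 - 56) = (20 + (1 + 5))*(-156 - 56) = (20 + 6)*(-212) = 26*(-212) = -5512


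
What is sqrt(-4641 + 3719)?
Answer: I*sqrt(922) ≈ 30.364*I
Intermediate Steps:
sqrt(-4641 + 3719) = sqrt(-922) = I*sqrt(922)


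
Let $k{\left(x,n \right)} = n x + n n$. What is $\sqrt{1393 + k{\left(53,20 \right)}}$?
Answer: $3 \sqrt{317} \approx 53.413$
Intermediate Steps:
$k{\left(x,n \right)} = n^{2} + n x$ ($k{\left(x,n \right)} = n x + n^{2} = n^{2} + n x$)
$\sqrt{1393 + k{\left(53,20 \right)}} = \sqrt{1393 + 20 \left(20 + 53\right)} = \sqrt{1393 + 20 \cdot 73} = \sqrt{1393 + 1460} = \sqrt{2853} = 3 \sqrt{317}$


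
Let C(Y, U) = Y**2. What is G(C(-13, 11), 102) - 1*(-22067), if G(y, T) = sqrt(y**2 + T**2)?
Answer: 22067 + sqrt(38965) ≈ 22264.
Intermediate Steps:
G(y, T) = sqrt(T**2 + y**2)
G(C(-13, 11), 102) - 1*(-22067) = sqrt(102**2 + ((-13)**2)**2) - 1*(-22067) = sqrt(10404 + 169**2) + 22067 = sqrt(10404 + 28561) + 22067 = sqrt(38965) + 22067 = 22067 + sqrt(38965)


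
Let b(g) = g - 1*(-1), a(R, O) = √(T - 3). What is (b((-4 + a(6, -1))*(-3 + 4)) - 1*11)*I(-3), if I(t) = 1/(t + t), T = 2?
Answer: 7/3 - I/6 ≈ 2.3333 - 0.16667*I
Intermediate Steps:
I(t) = 1/(2*t)
a(R, O) = I (a(R, O) = √(2 - 3) = √(-1) = I)
b(g) = 1 + g (b(g) = g + 1 = 1 + g)
(b((-4 + a(6, -1))*(-3 + 4)) - 1*11)*I(-3) = ((1 + (-4 + I)*(-3 + 4)) - 1*11)*((½)/(-3)) = ((1 + (-4 + I)*1) - 11)*((½)*(-⅓)) = ((1 + (-4 + I)) - 11)*(-⅙) = ((-3 + I) - 11)*(-⅙) = (-14 + I)*(-⅙) = 7/3 - I/6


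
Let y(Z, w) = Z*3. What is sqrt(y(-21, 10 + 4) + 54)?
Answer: 3*I ≈ 3.0*I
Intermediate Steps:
y(Z, w) = 3*Z
sqrt(y(-21, 10 + 4) + 54) = sqrt(3*(-21) + 54) = sqrt(-63 + 54) = sqrt(-9) = 3*I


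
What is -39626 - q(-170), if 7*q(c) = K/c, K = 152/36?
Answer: -212197211/5355 ≈ -39626.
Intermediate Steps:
K = 38/9 (K = 152*(1/36) = 38/9 ≈ 4.2222)
q(c) = 38/(63*c) (q(c) = (38/(9*c))/7 = 38/(63*c))
-39626 - q(-170) = -39626 - 38/(63*(-170)) = -39626 - 38*(-1)/(63*170) = -39626 - 1*(-19/5355) = -39626 + 19/5355 = -212197211/5355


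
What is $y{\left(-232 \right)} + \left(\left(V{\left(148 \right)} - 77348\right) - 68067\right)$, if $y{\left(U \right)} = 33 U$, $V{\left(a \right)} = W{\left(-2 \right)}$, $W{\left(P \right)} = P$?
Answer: $-153073$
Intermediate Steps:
$V{\left(a \right)} = -2$
$y{\left(-232 \right)} + \left(\left(V{\left(148 \right)} - 77348\right) - 68067\right) = 33 \left(-232\right) - 145417 = -7656 - 145417 = -153073$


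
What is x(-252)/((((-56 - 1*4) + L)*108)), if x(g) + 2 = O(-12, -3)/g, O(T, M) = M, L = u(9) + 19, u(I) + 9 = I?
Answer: 167/371952 ≈ 0.00044898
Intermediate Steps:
u(I) = -9 + I
L = 19 (L = (-9 + 9) + 19 = 0 + 19 = 19)
x(g) = -2 - 3/g
x(-252)/((((-56 - 1*4) + L)*108)) = (-2 - 3/(-252))/((((-56 - 1*4) + 19)*108)) = (-2 - 3*(-1/252))/((((-56 - 4) + 19)*108)) = (-2 + 1/84)/(((-60 + 19)*108)) = -167/(84*((-41*108))) = -167/84/(-4428) = -167/84*(-1/4428) = 167/371952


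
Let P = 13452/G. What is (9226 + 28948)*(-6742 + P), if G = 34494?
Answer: -1479529415784/5749 ≈ -2.5735e+8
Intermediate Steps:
P = 2242/5749 (P = 13452/34494 = 13452*(1/34494) = 2242/5749 ≈ 0.38998)
(9226 + 28948)*(-6742 + P) = (9226 + 28948)*(-6742 + 2242/5749) = 38174*(-38757516/5749) = -1479529415784/5749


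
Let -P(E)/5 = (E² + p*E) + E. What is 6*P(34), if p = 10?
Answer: -45900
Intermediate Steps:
P(E) = -55*E - 5*E² (P(E) = -5*((E² + 10*E) + E) = -5*(E² + 11*E) = -55*E - 5*E²)
6*P(34) = 6*(-5*34*(11 + 34)) = 6*(-5*34*45) = 6*(-7650) = -45900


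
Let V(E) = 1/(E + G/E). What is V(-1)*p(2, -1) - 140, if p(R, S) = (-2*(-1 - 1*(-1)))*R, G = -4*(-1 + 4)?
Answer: -140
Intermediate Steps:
G = -12 (G = -4*3 = -12)
p(R, S) = 0 (p(R, S) = (-2*(-1 + 1))*R = (-2*0)*R = 0*R = 0)
V(E) = 1/(E - 12/E)
V(-1)*p(2, -1) - 140 = -1/(-12 + (-1)²)*0 - 140 = -1/(-12 + 1)*0 - 140 = -1/(-11)*0 - 140 = -1*(-1/11)*0 - 140 = (1/11)*0 - 140 = 0 - 140 = -140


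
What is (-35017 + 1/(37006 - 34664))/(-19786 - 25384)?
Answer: 82009813/105788140 ≈ 0.77523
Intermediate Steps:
(-35017 + 1/(37006 - 34664))/(-19786 - 25384) = (-35017 + 1/2342)/(-45170) = (-35017 + 1/2342)*(-1/45170) = -82009813/2342*(-1/45170) = 82009813/105788140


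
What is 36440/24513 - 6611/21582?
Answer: 18920989/16031502 ≈ 1.1802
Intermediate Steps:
36440/24513 - 6611/21582 = 36440*(1/24513) - 6611*1/21582 = 36440/24513 - 601/1962 = 18920989/16031502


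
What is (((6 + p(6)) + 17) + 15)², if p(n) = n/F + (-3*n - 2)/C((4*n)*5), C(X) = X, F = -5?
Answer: 1207801/900 ≈ 1342.0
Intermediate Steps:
p(n) = -n/5 + (-2 - 3*n)/(20*n) (p(n) = n/(-5) + (-3*n - 2)/(((4*n)*5)) = n*(-⅕) + (-2 - 3*n)/((20*n)) = -n/5 + (-2 - 3*n)*(1/(20*n)) = -n/5 + (-2 - 3*n)/(20*n))
(((6 + p(6)) + 17) + 15)² = (((6 + (1/20)*(-2 + 6*(-3 - 4*6))/6) + 17) + 15)² = (((6 + (1/20)*(⅙)*(-2 + 6*(-3 - 24))) + 17) + 15)² = (((6 + (1/20)*(⅙)*(-2 + 6*(-27))) + 17) + 15)² = (((6 + (1/20)*(⅙)*(-2 - 162)) + 17) + 15)² = (((6 + (1/20)*(⅙)*(-164)) + 17) + 15)² = (((6 - 41/30) + 17) + 15)² = ((139/30 + 17) + 15)² = (649/30 + 15)² = (1099/30)² = 1207801/900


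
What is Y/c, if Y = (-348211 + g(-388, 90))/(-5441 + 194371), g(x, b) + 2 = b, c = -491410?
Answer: 348123/92842091300 ≈ 3.7496e-6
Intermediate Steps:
g(x, b) = -2 + b
Y = -348123/188930 (Y = (-348211 + (-2 + 90))/(-5441 + 194371) = (-348211 + 88)/188930 = -348123*1/188930 = -348123/188930 ≈ -1.8426)
Y/c = -348123/188930/(-491410) = -348123/188930*(-1/491410) = 348123/92842091300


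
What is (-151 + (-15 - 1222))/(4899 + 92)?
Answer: -1388/4991 ≈ -0.27810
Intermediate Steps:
(-151 + (-15 - 1222))/(4899 + 92) = (-151 - 1237)/4991 = -1388*1/4991 = -1388/4991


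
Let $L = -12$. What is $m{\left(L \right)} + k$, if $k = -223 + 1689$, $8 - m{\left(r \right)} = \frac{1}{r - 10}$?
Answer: $\frac{32429}{22} \approx 1474.0$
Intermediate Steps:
$m{\left(r \right)} = 8 - \frac{1}{-10 + r}$ ($m{\left(r \right)} = 8 - \frac{1}{r - 10} = 8 - \frac{1}{-10 + r}$)
$k = 1466$
$m{\left(L \right)} + k = \frac{-81 + 8 \left(-12\right)}{-10 - 12} + 1466 = \frac{-81 - 96}{-22} + 1466 = \left(- \frac{1}{22}\right) \left(-177\right) + 1466 = \frac{177}{22} + 1466 = \frac{32429}{22}$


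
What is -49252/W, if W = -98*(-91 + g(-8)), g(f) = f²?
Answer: -3518/189 ≈ -18.614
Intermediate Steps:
W = 2646 (W = -98*(-91 + (-8)²) = -98*(-91 + 64) = -98*(-27) = 2646)
-49252/W = -49252/2646 = -49252*1/2646 = -3518/189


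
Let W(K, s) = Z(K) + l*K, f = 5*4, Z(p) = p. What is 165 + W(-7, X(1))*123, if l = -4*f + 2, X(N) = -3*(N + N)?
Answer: 66462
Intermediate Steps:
f = 20
X(N) = -6*N
l = -78 (l = -4*20 + 2 = -80 + 2 = -78)
W(K, s) = -77*K (W(K, s) = K - 78*K = -77*K)
165 + W(-7, X(1))*123 = 165 - 77*(-7)*123 = 165 + 539*123 = 165 + 66297 = 66462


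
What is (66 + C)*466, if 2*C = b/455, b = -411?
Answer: 13898217/455 ≈ 30546.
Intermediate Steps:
C = -411/910 (C = (-411/455)/2 = (-411*1/455)/2 = (½)*(-411/455) = -411/910 ≈ -0.45165)
(66 + C)*466 = (66 - 411/910)*466 = (59649/910)*466 = 13898217/455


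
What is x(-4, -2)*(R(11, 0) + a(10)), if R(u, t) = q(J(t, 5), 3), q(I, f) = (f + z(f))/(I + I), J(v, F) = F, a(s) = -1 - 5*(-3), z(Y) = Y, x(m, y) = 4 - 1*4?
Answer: 0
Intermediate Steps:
x(m, y) = 0 (x(m, y) = 4 - 4 = 0)
a(s) = 14 (a(s) = -1 + 15 = 14)
q(I, f) = f/I (q(I, f) = (f + f)/(I + I) = (2*f)/((2*I)) = (2*f)*(1/(2*I)) = f/I)
R(u, t) = 3/5
x(-4, -2)*(R(11, 0) + a(10)) = 0*(3/5 + 14) = 0*(73/5) = 0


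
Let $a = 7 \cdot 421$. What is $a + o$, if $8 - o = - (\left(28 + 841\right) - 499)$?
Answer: $3325$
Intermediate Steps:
$a = 2947$
$o = 378$ ($o = 8 - - (\left(28 + 841\right) - 499) = 8 - - (869 - 499) = 8 - \left(-1\right) 370 = 8 - -370 = 8 + 370 = 378$)
$a + o = 2947 + 378 = 3325$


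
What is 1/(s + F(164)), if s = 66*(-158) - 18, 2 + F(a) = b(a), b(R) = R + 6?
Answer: -1/10278 ≈ -9.7295e-5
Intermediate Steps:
b(R) = 6 + R
F(a) = 4 + a (F(a) = -2 + (6 + a) = 4 + a)
s = -10446 (s = -10428 - 18 = -10446)
1/(s + F(164)) = 1/(-10446 + (4 + 164)) = 1/(-10446 + 168) = 1/(-10278) = -1/10278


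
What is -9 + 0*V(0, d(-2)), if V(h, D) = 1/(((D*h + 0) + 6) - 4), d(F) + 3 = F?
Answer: -9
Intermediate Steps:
d(F) = -3 + F
V(h, D) = 1/(2 + D*h) (V(h, D) = 1/((D*h + 6) - 4) = 1/((6 + D*h) - 4) = 1/(2 + D*h))
-9 + 0*V(0, d(-2)) = -9 + 0/(2 + (-3 - 2)*0) = -9 + 0/(2 - 5*0) = -9 + 0/(2 + 0) = -9 + 0/2 = -9 + 0*(½) = -9 + 0 = -9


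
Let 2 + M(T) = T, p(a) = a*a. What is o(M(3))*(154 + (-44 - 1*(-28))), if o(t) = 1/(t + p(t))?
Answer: 69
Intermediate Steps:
p(a) = a**2
M(T) = -2 + T
o(t) = 1/(t + t**2)
o(M(3))*(154 + (-44 - 1*(-28))) = (1/((-2 + 3)*(1 + (-2 + 3))))*(154 + (-44 - 1*(-28))) = (1/(1*(1 + 1)))*(154 + (-44 + 28)) = (1/2)*(154 - 16) = (1*(1/2))*138 = (1/2)*138 = 69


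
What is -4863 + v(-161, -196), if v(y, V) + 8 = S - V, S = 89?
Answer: -4586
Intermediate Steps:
v(y, V) = 81 - V (v(y, V) = -8 + (89 - V) = 81 - V)
-4863 + v(-161, -196) = -4863 + (81 - 1*(-196)) = -4863 + (81 + 196) = -4863 + 277 = -4586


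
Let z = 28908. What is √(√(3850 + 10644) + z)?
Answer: √(28908 + √14494) ≈ 170.38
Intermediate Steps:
√(√(3850 + 10644) + z) = √(√(3850 + 10644) + 28908) = √(√14494 + 28908) = √(28908 + √14494)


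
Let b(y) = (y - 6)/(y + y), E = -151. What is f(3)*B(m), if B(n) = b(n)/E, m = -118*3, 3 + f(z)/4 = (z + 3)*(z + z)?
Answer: -3960/8909 ≈ -0.44449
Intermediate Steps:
f(z) = -12 + 8*z*(3 + z) (f(z) = -12 + 4*((z + 3)*(z + z)) = -12 + 4*((3 + z)*(2*z)) = -12 + 4*(2*z*(3 + z)) = -12 + 8*z*(3 + z))
m = -354
b(y) = (-6 + y)/(2*y) (b(y) = (-6 + y)/((2*y)) = (-6 + y)*(1/(2*y)) = (-6 + y)/(2*y))
B(n) = -(-6 + n)/(302*n) (B(n) = ((-6 + n)/(2*n))/(-151) = ((-6 + n)/(2*n))*(-1/151) = -(-6 + n)/(302*n))
f(3)*B(m) = (-12 + 8*3**2 + 24*3)*((1/302)*(6 - 1*(-354))/(-354)) = (-12 + 8*9 + 72)*((1/302)*(-1/354)*(6 + 354)) = (-12 + 72 + 72)*((1/302)*(-1/354)*360) = 132*(-30/8909) = -3960/8909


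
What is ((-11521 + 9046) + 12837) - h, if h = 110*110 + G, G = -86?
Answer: -1652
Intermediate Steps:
h = 12014 (h = 110*110 - 86 = 12100 - 86 = 12014)
((-11521 + 9046) + 12837) - h = ((-11521 + 9046) + 12837) - 1*12014 = (-2475 + 12837) - 12014 = 10362 - 12014 = -1652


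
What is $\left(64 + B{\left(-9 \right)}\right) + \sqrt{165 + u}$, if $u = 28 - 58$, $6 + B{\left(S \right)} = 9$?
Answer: $67 + 3 \sqrt{15} \approx 78.619$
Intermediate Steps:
$B{\left(S \right)} = 3$ ($B{\left(S \right)} = -6 + 9 = 3$)
$u = -30$
$\left(64 + B{\left(-9 \right)}\right) + \sqrt{165 + u} = \left(64 + 3\right) + \sqrt{165 - 30} = 67 + \sqrt{135} = 67 + 3 \sqrt{15}$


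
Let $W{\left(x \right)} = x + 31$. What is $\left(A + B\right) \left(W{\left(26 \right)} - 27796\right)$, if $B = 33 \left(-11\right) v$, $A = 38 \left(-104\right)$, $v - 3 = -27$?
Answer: $-132037640$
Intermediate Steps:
$W{\left(x \right)} = 31 + x$
$v = -24$ ($v = 3 - 27 = -24$)
$A = -3952$
$B = 8712$ ($B = 33 \left(-11\right) \left(-24\right) = \left(-363\right) \left(-24\right) = 8712$)
$\left(A + B\right) \left(W{\left(26 \right)} - 27796\right) = \left(-3952 + 8712\right) \left(\left(31 + 26\right) - 27796\right) = 4760 \left(57 - 27796\right) = 4760 \left(-27739\right) = -132037640$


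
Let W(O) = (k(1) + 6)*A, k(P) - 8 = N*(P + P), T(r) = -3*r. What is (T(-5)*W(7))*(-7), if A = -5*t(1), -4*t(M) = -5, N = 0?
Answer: 18375/2 ≈ 9187.5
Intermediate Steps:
t(M) = 5/4 (t(M) = -1/4*(-5) = 5/4)
k(P) = 8 (k(P) = 8 + 0*(P + P) = 8 + 0*(2*P) = 8 + 0 = 8)
A = -25/4 (A = -5*5/4 = -25/4 ≈ -6.2500)
W(O) = -175/2 (W(O) = (8 + 6)*(-25/4) = 14*(-25/4) = -175/2)
(T(-5)*W(7))*(-7) = (-3*(-5)*(-175/2))*(-7) = (15*(-175/2))*(-7) = -2625/2*(-7) = 18375/2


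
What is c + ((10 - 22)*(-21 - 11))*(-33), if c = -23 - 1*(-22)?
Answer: -12673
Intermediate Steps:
c = -1 (c = -23 + 22 = -1)
c + ((10 - 22)*(-21 - 11))*(-33) = -1 + ((10 - 22)*(-21 - 11))*(-33) = -1 - 12*(-32)*(-33) = -1 + 384*(-33) = -1 - 12672 = -12673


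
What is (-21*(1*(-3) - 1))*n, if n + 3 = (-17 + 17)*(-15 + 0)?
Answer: -252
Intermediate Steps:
n = -3 (n = -3 + (-17 + 17)*(-15 + 0) = -3 + 0*(-15) = -3 + 0 = -3)
(-21*(1*(-3) - 1))*n = -21*(1*(-3) - 1)*(-3) = -21*(-3 - 1)*(-3) = -21*(-4)*(-3) = 84*(-3) = -252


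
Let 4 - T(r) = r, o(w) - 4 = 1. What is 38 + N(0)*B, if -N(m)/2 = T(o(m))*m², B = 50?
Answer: 38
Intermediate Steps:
o(w) = 5 (o(w) = 4 + 1 = 5)
T(r) = 4 - r
N(m) = 2*m² (N(m) = -2*(4 - 1*5)*m² = -2*(4 - 5)*m² = -(-2)*m² = 2*m²)
38 + N(0)*B = 38 + (2*0²)*50 = 38 + (2*0)*50 = 38 + 0*50 = 38 + 0 = 38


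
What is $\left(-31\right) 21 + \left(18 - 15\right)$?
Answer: $-648$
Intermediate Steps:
$\left(-31\right) 21 + \left(18 - 15\right) = -651 + \left(18 - 15\right) = -651 + 3 = -648$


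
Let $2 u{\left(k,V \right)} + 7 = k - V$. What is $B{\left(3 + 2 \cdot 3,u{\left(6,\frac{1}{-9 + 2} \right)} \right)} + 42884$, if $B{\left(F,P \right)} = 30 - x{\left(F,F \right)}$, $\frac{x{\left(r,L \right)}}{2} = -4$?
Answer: $42922$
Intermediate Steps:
$x{\left(r,L \right)} = -8$ ($x{\left(r,L \right)} = 2 \left(-4\right) = -8$)
$u{\left(k,V \right)} = - \frac{7}{2} + \frac{k}{2} - \frac{V}{2}$ ($u{\left(k,V \right)} = - \frac{7}{2} + \frac{k - V}{2} = - \frac{7}{2} - \left(\frac{V}{2} - \frac{k}{2}\right) = - \frac{7}{2} + \frac{k}{2} - \frac{V}{2}$)
$B{\left(F,P \right)} = 38$ ($B{\left(F,P \right)} = 30 - -8 = 30 + 8 = 38$)
$B{\left(3 + 2 \cdot 3,u{\left(6,\frac{1}{-9 + 2} \right)} \right)} + 42884 = 38 + 42884 = 42922$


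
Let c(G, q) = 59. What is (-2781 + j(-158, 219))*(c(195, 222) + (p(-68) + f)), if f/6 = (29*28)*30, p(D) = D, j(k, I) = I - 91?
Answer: -387738603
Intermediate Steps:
j(k, I) = -91 + I
f = 146160 (f = 6*((29*28)*30) = 6*(812*30) = 6*24360 = 146160)
(-2781 + j(-158, 219))*(c(195, 222) + (p(-68) + f)) = (-2781 + (-91 + 219))*(59 + (-68 + 146160)) = (-2781 + 128)*(59 + 146092) = -2653*146151 = -387738603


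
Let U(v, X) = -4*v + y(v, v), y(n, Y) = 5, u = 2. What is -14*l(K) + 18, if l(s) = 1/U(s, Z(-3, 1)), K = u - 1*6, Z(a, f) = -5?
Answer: 52/3 ≈ 17.333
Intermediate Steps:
U(v, X) = 5 - 4*v (U(v, X) = -4*v + 5 = 5 - 4*v)
K = -4 (K = 2 - 1*6 = 2 - 6 = -4)
l(s) = 1/(5 - 4*s)
-14*l(K) + 18 = -(-14)/(-5 + 4*(-4)) + 18 = -(-14)/(-5 - 16) + 18 = -(-14)/(-21) + 18 = -(-14)*(-1)/21 + 18 = -14*1/21 + 18 = -⅔ + 18 = 52/3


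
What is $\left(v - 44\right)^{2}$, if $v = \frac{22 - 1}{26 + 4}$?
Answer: $\frac{187489}{100} \approx 1874.9$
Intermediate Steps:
$v = \frac{7}{10}$ ($v = \frac{21}{30} = 21 \cdot \frac{1}{30} = \frac{7}{10} \approx 0.7$)
$\left(v - 44\right)^{2} = \left(\frac{7}{10} - 44\right)^{2} = \left(- \frac{433}{10}\right)^{2} = \frac{187489}{100}$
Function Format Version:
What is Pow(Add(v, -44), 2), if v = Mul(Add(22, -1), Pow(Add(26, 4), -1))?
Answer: Rational(187489, 100) ≈ 1874.9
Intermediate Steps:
v = Rational(7, 10) (v = Mul(21, Pow(30, -1)) = Mul(21, Rational(1, 30)) = Rational(7, 10) ≈ 0.70000)
Pow(Add(v, -44), 2) = Pow(Add(Rational(7, 10), -44), 2) = Pow(Rational(-433, 10), 2) = Rational(187489, 100)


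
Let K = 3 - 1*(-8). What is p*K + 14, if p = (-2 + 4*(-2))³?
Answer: -10986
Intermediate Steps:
K = 11 (K = 3 + 8 = 11)
p = -1000 (p = (-2 - 8)³ = (-10)³ = -1000)
p*K + 14 = -1000*11 + 14 = -11000 + 14 = -10986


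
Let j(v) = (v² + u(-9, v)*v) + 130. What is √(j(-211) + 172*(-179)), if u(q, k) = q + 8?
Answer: √14074 ≈ 118.63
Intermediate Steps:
u(q, k) = 8 + q
j(v) = 130 + v² - v (j(v) = (v² + (8 - 9)*v) + 130 = (v² - v) + 130 = 130 + v² - v)
√(j(-211) + 172*(-179)) = √((130 + (-211)² - 1*(-211)) + 172*(-179)) = √((130 + 44521 + 211) - 30788) = √(44862 - 30788) = √14074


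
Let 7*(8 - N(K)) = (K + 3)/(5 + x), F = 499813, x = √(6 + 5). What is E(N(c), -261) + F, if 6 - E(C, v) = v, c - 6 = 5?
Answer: 500080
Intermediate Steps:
x = √11 ≈ 3.3166
c = 11 (c = 6 + 5 = 11)
N(K) = 8 - (3 + K)/(7*(5 + √11)) (N(K) = 8 - (K + 3)/(7*(5 + √11)) = 8 - (3 + K)/(7*(5 + √11)))
E(C, v) = 6 - v
E(N(c), -261) + F = (6 - 1*(-261)) + 499813 = (6 + 261) + 499813 = 267 + 499813 = 500080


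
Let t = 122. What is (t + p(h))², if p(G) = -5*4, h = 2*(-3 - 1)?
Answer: 10404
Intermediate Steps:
h = -8 (h = 2*(-4) = -8)
p(G) = -20
(t + p(h))² = (122 - 20)² = 102² = 10404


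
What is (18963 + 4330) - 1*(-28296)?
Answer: 51589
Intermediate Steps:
(18963 + 4330) - 1*(-28296) = 23293 + 28296 = 51589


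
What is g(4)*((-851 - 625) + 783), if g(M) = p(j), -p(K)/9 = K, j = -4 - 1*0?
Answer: -24948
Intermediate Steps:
j = -4 (j = -4 + 0 = -4)
p(K) = -9*K
g(M) = 36 (g(M) = -9*(-4) = 36)
g(4)*((-851 - 625) + 783) = 36*((-851 - 625) + 783) = 36*(-1476 + 783) = 36*(-693) = -24948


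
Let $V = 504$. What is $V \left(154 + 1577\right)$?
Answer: $872424$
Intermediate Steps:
$V \left(154 + 1577\right) = 504 \left(154 + 1577\right) = 504 \cdot 1731 = 872424$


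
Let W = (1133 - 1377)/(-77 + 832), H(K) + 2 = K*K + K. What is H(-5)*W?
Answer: -4392/755 ≈ -5.8172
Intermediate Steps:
H(K) = -2 + K + K² (H(K) = -2 + (K*K + K) = -2 + (K² + K) = -2 + (K + K²) = -2 + K + K²)
W = -244/755 ≈ -0.32318
H(-5)*W = (-2 - 5 + (-5)²)*(-244/755) = (-2 - 5 + 25)*(-244/755) = 18*(-244/755) = -4392/755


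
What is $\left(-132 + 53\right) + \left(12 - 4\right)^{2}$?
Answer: $-15$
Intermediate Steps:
$\left(-132 + 53\right) + \left(12 - 4\right)^{2} = -79 + 8^{2} = -79 + 64 = -15$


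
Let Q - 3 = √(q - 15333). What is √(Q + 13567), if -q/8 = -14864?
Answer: √(13570 + √103579) ≈ 117.86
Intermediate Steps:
q = 118912 (q = -8*(-14864) = 118912)
Q = 3 + √103579 (Q = 3 + √(118912 - 15333) = 3 + √103579 ≈ 324.84)
√(Q + 13567) = √((3 + √103579) + 13567) = √(13570 + √103579)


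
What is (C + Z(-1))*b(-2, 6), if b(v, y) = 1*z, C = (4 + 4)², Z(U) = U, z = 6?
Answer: 378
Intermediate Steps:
C = 64 (C = 8² = 64)
b(v, y) = 6 (b(v, y) = 1*6 = 6)
(C + Z(-1))*b(-2, 6) = (64 - 1)*6 = 63*6 = 378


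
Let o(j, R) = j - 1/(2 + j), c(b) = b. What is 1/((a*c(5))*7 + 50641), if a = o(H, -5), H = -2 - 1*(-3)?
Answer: 3/151993 ≈ 1.9738e-5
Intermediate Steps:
H = 1 (H = -2 + 3 = 1)
a = 2/3 (a = (-1 + 1**2 + 2*1)/(2 + 1) = (-1 + 1 + 2)/3 = (1/3)*2 = 2/3 ≈ 0.66667)
1/((a*c(5))*7 + 50641) = 1/(((2/3)*5)*7 + 50641) = 1/((10/3)*7 + 50641) = 1/(70/3 + 50641) = 1/(151993/3) = 3/151993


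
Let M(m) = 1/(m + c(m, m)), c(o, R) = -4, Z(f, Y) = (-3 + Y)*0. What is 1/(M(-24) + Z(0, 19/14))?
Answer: -28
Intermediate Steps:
Z(f, Y) = 0
M(m) = 1/(-4 + m) (M(m) = 1/(m - 4) = 1/(-4 + m))
1/(M(-24) + Z(0, 19/14)) = 1/(1/(-4 - 24) + 0) = 1/(1/(-28) + 0) = 1/(-1/28 + 0) = 1/(-1/28) = -28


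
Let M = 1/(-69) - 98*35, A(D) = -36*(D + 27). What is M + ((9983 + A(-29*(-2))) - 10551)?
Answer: -487003/69 ≈ -7058.0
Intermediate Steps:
A(D) = -972 - 36*D (A(D) = -36*(27 + D) = -972 - 36*D)
M = -236671/69 (M = -1/69 - 3430 = -236671/69 ≈ -3430.0)
M + ((9983 + A(-29*(-2))) - 10551) = -236671/69 + ((9983 + (-972 - (-1044)*(-2))) - 10551) = -236671/69 + ((9983 + (-972 - 36*58)) - 10551) = -236671/69 + ((9983 + (-972 - 2088)) - 10551) = -236671/69 + ((9983 - 3060) - 10551) = -236671/69 + (6923 - 10551) = -236671/69 - 3628 = -487003/69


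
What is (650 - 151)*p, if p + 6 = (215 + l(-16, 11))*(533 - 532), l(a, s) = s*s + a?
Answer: 156686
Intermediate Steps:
l(a, s) = a + s² (l(a, s) = s² + a = a + s²)
p = 314 (p = -6 + (215 + (-16 + 11²))*(533 - 532) = -6 + (215 + (-16 + 121))*1 = -6 + (215 + 105)*1 = -6 + 320*1 = -6 + 320 = 314)
(650 - 151)*p = (650 - 151)*314 = 499*314 = 156686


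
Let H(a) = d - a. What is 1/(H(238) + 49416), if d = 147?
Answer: 1/49325 ≈ 2.0274e-5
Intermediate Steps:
H(a) = 147 - a
1/(H(238) + 49416) = 1/((147 - 1*238) + 49416) = 1/((147 - 238) + 49416) = 1/(-91 + 49416) = 1/49325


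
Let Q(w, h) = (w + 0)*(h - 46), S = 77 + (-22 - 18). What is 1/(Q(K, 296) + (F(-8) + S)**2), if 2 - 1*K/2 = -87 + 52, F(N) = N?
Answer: 1/19341 ≈ 5.1704e-5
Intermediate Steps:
S = 37 (S = 77 - 40 = 37)
K = 74 (K = 4 - 2*(-87 + 52) = 4 - 2*(-35) = 4 + 70 = 74)
Q(w, h) = w*(-46 + h)
1/(Q(K, 296) + (F(-8) + S)**2) = 1/(74*(-46 + 296) + (-8 + 37)**2) = 1/(74*250 + 29**2) = 1/(18500 + 841) = 1/19341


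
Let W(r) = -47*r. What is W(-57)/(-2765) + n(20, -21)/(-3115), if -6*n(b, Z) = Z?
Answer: -95483/98434 ≈ -0.97002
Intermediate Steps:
n(b, Z) = -Z/6
W(-57)/(-2765) + n(20, -21)/(-3115) = -47*(-57)/(-2765) - 1/6*(-21)/(-3115) = 2679*(-1/2765) + (7/2)*(-1/3115) = -2679/2765 - 1/890 = -95483/98434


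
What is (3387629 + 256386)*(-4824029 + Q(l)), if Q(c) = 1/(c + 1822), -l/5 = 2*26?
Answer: -27458138761267455/1562 ≈ -1.7579e+13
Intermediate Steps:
l = -260 (l = -10*26 = -5*52 = -260)
Q(c) = 1/(1822 + c)
(3387629 + 256386)*(-4824029 + Q(l)) = (3387629 + 256386)*(-4824029 + 1/(1822 - 260)) = 3644015*(-4824029 + 1/1562) = 3644015*(-7535133297/1562) = -27458138761267455/1562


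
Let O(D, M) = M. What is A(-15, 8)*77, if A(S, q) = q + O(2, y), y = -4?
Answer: 308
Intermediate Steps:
A(S, q) = -4 + q (A(S, q) = q - 4 = -4 + q)
A(-15, 8)*77 = (-4 + 8)*77 = 4*77 = 308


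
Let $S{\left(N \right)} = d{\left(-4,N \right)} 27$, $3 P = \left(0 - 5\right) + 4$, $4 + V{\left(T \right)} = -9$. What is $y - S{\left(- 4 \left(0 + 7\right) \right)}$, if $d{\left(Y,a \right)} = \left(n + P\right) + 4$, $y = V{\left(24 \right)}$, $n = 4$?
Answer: $-220$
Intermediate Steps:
$V{\left(T \right)} = -13$ ($V{\left(T \right)} = -4 - 9 = -13$)
$y = -13$
$P = - \frac{1}{3}$ ($P = \frac{\left(0 - 5\right) + 4}{3} = \frac{-5 + 4}{3} = \frac{1}{3} \left(-1\right) = - \frac{1}{3} \approx -0.33333$)
$d{\left(Y,a \right)} = \frac{23}{3}$ ($d{\left(Y,a \right)} = \left(4 - \frac{1}{3}\right) + 4 = \frac{11}{3} + 4 = \frac{23}{3}$)
$S{\left(N \right)} = 207$ ($S{\left(N \right)} = \frac{23}{3} \cdot 27 = 207$)
$y - S{\left(- 4 \left(0 + 7\right) \right)} = -13 - 207 = -220$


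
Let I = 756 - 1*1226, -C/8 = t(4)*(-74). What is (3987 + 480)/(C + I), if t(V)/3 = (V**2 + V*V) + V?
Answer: 4467/63466 ≈ 0.070384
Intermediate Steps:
t(V) = 3*V + 6*V**2 (t(V) = 3*((V**2 + V*V) + V) = 3*((V**2 + V**2) + V) = 3*(2*V**2 + V) = 3*(V + 2*V**2) = 3*V + 6*V**2)
C = 63936 (C = -8*3*4*(1 + 2*4)*(-74) = -8*3*4*(1 + 8)*(-74) = -8*3*4*9*(-74) = -864*(-74) = -8*(-7992) = 63936)
I = -470 (I = 756 - 1226 = -470)
(3987 + 480)/(C + I) = (3987 + 480)/(63936 - 470) = 4467/63466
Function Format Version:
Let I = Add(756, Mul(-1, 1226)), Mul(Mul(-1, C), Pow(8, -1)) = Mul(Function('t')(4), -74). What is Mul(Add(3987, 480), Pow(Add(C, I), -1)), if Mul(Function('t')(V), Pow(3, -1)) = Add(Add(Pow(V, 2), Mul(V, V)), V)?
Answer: Rational(4467, 63466) ≈ 0.070384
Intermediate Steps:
Function('t')(V) = Add(Mul(3, V), Mul(6, Pow(V, 2))) (Function('t')(V) = Mul(3, Add(Add(Pow(V, 2), Mul(V, V)), V)) = Mul(3, Add(Add(Pow(V, 2), Pow(V, 2)), V)) = Mul(3, Add(Mul(2, Pow(V, 2)), V)) = Mul(3, Add(V, Mul(2, Pow(V, 2)))) = Add(Mul(3, V), Mul(6, Pow(V, 2))))
C = 63936 (C = Mul(-8, Mul(Mul(3, 4, Add(1, Mul(2, 4))), -74)) = Mul(-8, Mul(Mul(3, 4, Add(1, 8)), -74)) = Mul(-8, Mul(Mul(3, 4, 9), -74)) = Mul(-8, Mul(108, -74)) = Mul(-8, -7992) = 63936)
I = -470 (I = Add(756, -1226) = -470)
Mul(Add(3987, 480), Pow(Add(C, I), -1)) = Mul(Add(3987, 480), Pow(Add(63936, -470), -1)) = Mul(4467, Pow(63466, -1)) = Mul(4467, Rational(1, 63466)) = Rational(4467, 63466)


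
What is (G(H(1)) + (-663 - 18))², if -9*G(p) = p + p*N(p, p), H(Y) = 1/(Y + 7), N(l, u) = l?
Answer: 1899652225/4096 ≈ 4.6378e+5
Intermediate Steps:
H(Y) = 1/(7 + Y)
G(p) = -p/9 - p²/9 (G(p) = -(p + p*p)/9 = -(p + p²)/9 = -p/9 - p²/9)
(G(H(1)) + (-663 - 18))² = (-(1 + 1/(7 + 1))/(9*(7 + 1)) + (-663 - 18))² = (-⅑*(1 + 1/8)/8 - 681)² = (-⅑*⅛*(1 + ⅛) - 681)² = (-⅑*⅛*9/8 - 681)² = (-1/64 - 681)² = (-43585/64)² = 1899652225/4096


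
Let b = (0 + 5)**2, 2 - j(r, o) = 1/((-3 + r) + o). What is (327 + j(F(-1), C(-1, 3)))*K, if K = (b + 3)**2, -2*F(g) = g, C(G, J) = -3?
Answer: 2838864/11 ≈ 2.5808e+5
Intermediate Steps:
F(g) = -g/2
j(r, o) = 2 - 1/(-3 + o + r) (j(r, o) = 2 - 1/((-3 + r) + o) = 2 - 1/(-3 + o + r))
b = 25 (b = 5**2 = 25)
K = 784 (K = (25 + 3)**2 = 28**2 = 784)
(327 + j(F(-1), C(-1, 3)))*K = (327 + (-7 + 2*(-3) + 2*(-1/2*(-1)))/(-3 - 3 - 1/2*(-1)))*784 = (327 + (-7 - 6 + 2*(1/2))/(-3 - 3 + 1/2))*784 = (327 + (-7 - 6 + 1)/(-11/2))*784 = (327 - 2/11*(-12))*784 = (327 + 24/11)*784 = (3621/11)*784 = 2838864/11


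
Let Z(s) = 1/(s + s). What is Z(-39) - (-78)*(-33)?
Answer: -200773/78 ≈ -2574.0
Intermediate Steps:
Z(s) = 1/(2*s)
Z(-39) - (-78)*(-33) = (1/2)/(-39) - (-78)*(-33) = (1/2)*(-1/39) - 1*2574 = -1/78 - 2574 = -200773/78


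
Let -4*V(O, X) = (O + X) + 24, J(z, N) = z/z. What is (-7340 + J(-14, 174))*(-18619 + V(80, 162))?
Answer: 274265769/2 ≈ 1.3713e+8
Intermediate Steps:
J(z, N) = 1
V(O, X) = -6 - O/4 - X/4 (V(O, X) = -((O + X) + 24)/4 = -(24 + O + X)/4 = -6 - O/4 - X/4)
(-7340 + J(-14, 174))*(-18619 + V(80, 162)) = (-7340 + 1)*(-18619 + (-6 - 1/4*80 - 1/4*162)) = -7339*(-18619 + (-6 - 20 - 81/2)) = -7339*(-18619 - 133/2) = -7339*(-37371/2) = 274265769/2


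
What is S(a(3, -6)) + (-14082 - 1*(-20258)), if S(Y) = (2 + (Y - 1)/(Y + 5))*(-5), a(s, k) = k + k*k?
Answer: 43133/7 ≈ 6161.9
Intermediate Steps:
a(s, k) = k + k²
S(Y) = -10 - 5*(-1 + Y)/(5 + Y) (S(Y) = (2 + (-1 + Y)/(5 + Y))*(-5) = -10 - 5*(-1 + Y)/(5 + Y))
S(a(3, -6)) + (-14082 - 1*(-20258)) = 15*(-3 - (-6)*(1 - 6))/(5 - 6*(1 - 6)) + (-14082 - 1*(-20258)) = 15*(-3 - (-6)*(-5))/(5 - 6*(-5)) + (-14082 + 20258) = 15*(-3 - 1*30)/(5 + 30) + 6176 = 15*(-3 - 30)/35 + 6176 = 15*(1/35)*(-33) + 6176 = -99/7 + 6176 = 43133/7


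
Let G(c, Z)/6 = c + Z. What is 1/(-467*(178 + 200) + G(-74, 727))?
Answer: -1/172608 ≈ -5.7935e-6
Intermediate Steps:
G(c, Z) = 6*Z + 6*c (G(c, Z) = 6*(c + Z) = 6*(Z + c) = 6*Z + 6*c)
1/(-467*(178 + 200) + G(-74, 727)) = 1/(-467*(178 + 200) + (6*727 + 6*(-74))) = 1/(-467*378 + (4362 - 444)) = 1/(-176526 + 3918) = 1/(-172608) = -1/172608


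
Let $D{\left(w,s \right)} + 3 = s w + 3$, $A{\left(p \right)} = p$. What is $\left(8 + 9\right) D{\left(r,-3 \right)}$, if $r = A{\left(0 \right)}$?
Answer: $0$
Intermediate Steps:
$r = 0$
$D{\left(w,s \right)} = s w$ ($D{\left(w,s \right)} = -3 + \left(s w + 3\right) = -3 + \left(3 + s w\right) = s w$)
$\left(8 + 9\right) D{\left(r,-3 \right)} = \left(8 + 9\right) \left(\left(-3\right) 0\right) = 17 \cdot 0 = 0$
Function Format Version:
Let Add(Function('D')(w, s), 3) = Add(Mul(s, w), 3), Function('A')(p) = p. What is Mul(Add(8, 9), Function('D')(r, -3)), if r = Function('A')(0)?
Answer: 0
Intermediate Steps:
r = 0
Function('D')(w, s) = Mul(s, w) (Function('D')(w, s) = Add(-3, Add(Mul(s, w), 3)) = Add(-3, Add(3, Mul(s, w))) = Mul(s, w))
Mul(Add(8, 9), Function('D')(r, -3)) = Mul(Add(8, 9), Mul(-3, 0)) = Mul(17, 0) = 0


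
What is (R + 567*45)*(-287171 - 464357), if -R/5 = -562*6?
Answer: -31845999000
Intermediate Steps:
R = 16860 (R = -(-2810)*6 = -5*(-3372) = 16860)
(R + 567*45)*(-287171 - 464357) = (16860 + 567*45)*(-287171 - 464357) = (16860 + 25515)*(-751528) = 42375*(-751528) = -31845999000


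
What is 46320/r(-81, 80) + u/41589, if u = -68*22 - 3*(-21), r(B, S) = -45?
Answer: -42810377/41589 ≈ -1029.4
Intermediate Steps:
u = -1433 (u = -1496 + 63 = -1433)
46320/r(-81, 80) + u/41589 = 46320/(-45) - 1433/41589 = 46320*(-1/45) - 1433*1/41589 = -3088/3 - 1433/41589 = -42810377/41589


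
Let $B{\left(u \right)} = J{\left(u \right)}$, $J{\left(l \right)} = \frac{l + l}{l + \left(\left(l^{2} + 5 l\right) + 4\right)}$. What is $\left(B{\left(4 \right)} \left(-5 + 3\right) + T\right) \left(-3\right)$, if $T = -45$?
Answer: $\frac{1497}{11} \approx 136.09$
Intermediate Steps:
$J{\left(l \right)} = \frac{2 l}{4 + l^{2} + 6 l}$ ($J{\left(l \right)} = \frac{2 l}{l + \left(4 + l^{2} + 5 l\right)} = \frac{2 l}{4 + l^{2} + 6 l}$)
$B{\left(u \right)} = \frac{2 u}{4 + u^{2} + 6 u}$
$\left(B{\left(4 \right)} \left(-5 + 3\right) + T\right) \left(-3\right) = \left(2 \cdot 4 \frac{1}{4 + 4^{2} + 6 \cdot 4} \left(-5 + 3\right) - 45\right) \left(-3\right) = \left(2 \cdot 4 \frac{1}{4 + 16 + 24} \left(-2\right) - 45\right) \left(-3\right) = \left(2 \cdot 4 \cdot \frac{1}{44} \left(-2\right) - 45\right) \left(-3\right) = \left(\frac{2}{11} \left(-2\right) - 45\right) \left(-3\right) = \left(- \frac{4}{11} - 45\right) \left(-3\right) = \left(- \frac{499}{11}\right) \left(-3\right) = \frac{1497}{11}$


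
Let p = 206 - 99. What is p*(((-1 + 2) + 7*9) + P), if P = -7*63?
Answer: -40339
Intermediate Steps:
p = 107
P = -441
p*(((-1 + 2) + 7*9) + P) = 107*(((-1 + 2) + 7*9) - 441) = 107*((1 + 63) - 441) = 107*(64 - 441) = 107*(-377) = -40339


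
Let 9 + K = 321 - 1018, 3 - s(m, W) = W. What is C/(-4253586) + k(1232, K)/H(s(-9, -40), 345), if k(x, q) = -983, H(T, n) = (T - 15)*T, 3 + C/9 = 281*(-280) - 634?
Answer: -553632671/853552924 ≈ -0.64862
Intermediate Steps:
s(m, W) = 3 - W
K = -706 (K = -9 + (321 - 1018) = -9 - 697 = -706)
C = -713853 (C = -27 + 9*(281*(-280) - 634) = -27 + 9*(-78680 - 634) = -27 + 9*(-79314) = -27 - 713826 = -713853)
H(T, n) = T*(-15 + T) (H(T, n) = (-15 + T)*T = T*(-15 + T))
C/(-4253586) + k(1232, K)/H(s(-9, -40), 345) = -713853/(-4253586) - 983*1/((-15 + (3 - 1*(-40)))*(3 - 1*(-40))) = -713853*(-1/4253586) - 983*1/((-15 + (3 + 40))*(3 + 40)) = 237951/1417862 - 983*1/(43*(-15 + 43)) = 237951/1417862 - 983/(43*28) = 237951/1417862 - 983/1204 = -553632671/853552924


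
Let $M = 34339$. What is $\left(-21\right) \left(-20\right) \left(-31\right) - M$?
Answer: $-47359$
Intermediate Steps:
$\left(-21\right) \left(-20\right) \left(-31\right) - M = \left(-21\right) \left(-20\right) \left(-31\right) - 34339 = 420 \left(-31\right) - 34339 = -13020 - 34339 = -47359$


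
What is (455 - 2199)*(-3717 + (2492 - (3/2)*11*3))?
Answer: 2222728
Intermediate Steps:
(455 - 2199)*(-3717 + (2492 - (3/2)*11*3)) = -1744*(-3717 + (2492 - (3*(½))*11*3)) = -1744*(-3717 + (2492 - (3/2)*11*3)) = -1744*(-3717 + (2492 - 33*3/2)) = -1744*(-3717 + (2492 - 1*99/2)) = -1744*(-3717 + (2492 - 99/2)) = -1744*(-3717 + 4885/2) = -1744*(-2549/2) = 2222728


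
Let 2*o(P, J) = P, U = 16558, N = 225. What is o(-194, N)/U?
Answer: -97/16558 ≈ -0.0058582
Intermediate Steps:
o(P, J) = P/2
o(-194, N)/U = ((1/2)*(-194))/16558 = -97*1/16558 = -97/16558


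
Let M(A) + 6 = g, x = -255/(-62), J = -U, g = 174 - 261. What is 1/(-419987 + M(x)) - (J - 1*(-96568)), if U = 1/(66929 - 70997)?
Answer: -41255912398517/427221360 ≈ -96568.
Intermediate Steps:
U = -1/4068 (U = 1/(-4068) = -1/4068 ≈ -0.00024582)
g = -87
J = 1/4068 (J = -1*(-1/4068) = 1/4068 ≈ 0.00024582)
x = 255/62 (x = -255*(-1/62) = 255/62 ≈ 4.1129)
M(A) = -93 (M(A) = -6 - 87 = -93)
1/(-419987 + M(x)) - (J - 1*(-96568)) = 1/(-419987 - 93) - (1/4068 - 1*(-96568)) = 1/(-420080) - (1/4068 + 96568) = -1/420080 - 1*392838625/4068 = -1/420080 - 392838625/4068 = -41255912398517/427221360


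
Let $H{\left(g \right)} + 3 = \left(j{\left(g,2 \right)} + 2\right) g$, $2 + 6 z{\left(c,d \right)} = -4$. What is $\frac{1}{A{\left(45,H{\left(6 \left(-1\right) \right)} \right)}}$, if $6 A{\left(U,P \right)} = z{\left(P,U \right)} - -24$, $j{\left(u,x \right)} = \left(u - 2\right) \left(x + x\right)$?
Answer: $\frac{6}{23} \approx 0.26087$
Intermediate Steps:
$z{\left(c,d \right)} = -1$ ($z{\left(c,d \right)} = - \frac{1}{3} + \frac{1}{6} \left(-4\right) = - \frac{1}{3} - \frac{2}{3} = -1$)
$j{\left(u,x \right)} = 2 x \left(-2 + u\right)$ ($j{\left(u,x \right)} = \left(-2 + u\right) 2 x = 2 x \left(-2 + u\right)$)
$H{\left(g \right)} = -3 + g \left(-6 + 4 g\right)$ ($H{\left(g \right)} = -3 + \left(2 \cdot 2 \left(-2 + g\right) + 2\right) g = -3 + \left(\left(-8 + 4 g\right) + 2\right) g = -3 + \left(-6 + 4 g\right) g = -3 + g \left(-6 + 4 g\right)$)
$A{\left(U,P \right)} = \frac{23}{6}$ ($A{\left(U,P \right)} = \frac{-1 - -24}{6} = \frac{-1 + 24}{6} = \frac{1}{6} \cdot 23 = \frac{23}{6}$)
$\frac{1}{A{\left(45,H{\left(6 \left(-1\right) \right)} \right)}} = \frac{1}{\frac{23}{6}} = \frac{6}{23}$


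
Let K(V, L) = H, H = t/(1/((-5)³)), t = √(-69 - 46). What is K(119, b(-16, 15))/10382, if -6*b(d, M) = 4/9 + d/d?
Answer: -125*I*√115/10382 ≈ -0.12912*I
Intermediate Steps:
t = I*√115 (t = √(-115) = I*√115 ≈ 10.724*I)
b(d, M) = -13/54 (b(d, M) = -(4/9 + d/d)/6 = -(4*(⅑) + 1)/6 = -(4/9 + 1)/6 = -⅙*13/9 = -13/54)
H = -125*I*√115 (H = (I*√115)/(1/((-5)³)) = (I*√115)/(1/(-125)) = (I*√115)/(-1/125) = (I*√115)*(-125) = -125*I*√115 ≈ -1340.5*I)
K(V, L) = -125*I*√115
K(119, b(-16, 15))/10382 = -125*I*√115/10382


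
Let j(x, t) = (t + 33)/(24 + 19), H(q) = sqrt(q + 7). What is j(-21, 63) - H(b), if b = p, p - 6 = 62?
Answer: 96/43 - 5*sqrt(3) ≈ -6.4277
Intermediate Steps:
p = 68 (p = 6 + 62 = 68)
b = 68
H(q) = sqrt(7 + q)
j(x, t) = 33/43 + t/43 (j(x, t) = (33 + t)/43 = (33 + t)*(1/43) = 33/43 + t/43)
j(-21, 63) - H(b) = (33/43 + (1/43)*63) - sqrt(7 + 68) = (33/43 + 63/43) - sqrt(75) = 96/43 - 5*sqrt(3)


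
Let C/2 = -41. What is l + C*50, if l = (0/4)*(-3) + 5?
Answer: -4095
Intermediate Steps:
C = -82 (C = 2*(-41) = -82)
l = 5 (l = (0*(1/4))*(-3) + 5 = 0*(-3) + 5 = 0 + 5 = 5)
l + C*50 = 5 - 82*50 = 5 - 4100 = -4095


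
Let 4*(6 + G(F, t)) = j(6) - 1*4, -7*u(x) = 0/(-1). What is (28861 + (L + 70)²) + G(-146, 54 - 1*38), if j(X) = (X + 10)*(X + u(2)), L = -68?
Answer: 28882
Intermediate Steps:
u(x) = 0 (u(x) = -0/(-1) = -0*(-1) = -⅐*0 = 0)
j(X) = X*(10 + X) (j(X) = (X + 10)*(X + 0) = (10 + X)*X = X*(10 + X))
G(F, t) = 17 (G(F, t) = -6 + (6*(10 + 6) - 1*4)/4 = -6 + (6*16 - 4)/4 = -6 + (96 - 4)/4 = -6 + (¼)*92 = -6 + 23 = 17)
(28861 + (L + 70)²) + G(-146, 54 - 1*38) = (28861 + (-68 + 70)²) + 17 = (28861 + 2²) + 17 = (28861 + 4) + 17 = 28865 + 17 = 28882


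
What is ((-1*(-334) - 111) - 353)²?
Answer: 16900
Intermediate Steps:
((-1*(-334) - 111) - 353)² = ((334 - 111) - 353)² = (223 - 353)² = (-130)² = 16900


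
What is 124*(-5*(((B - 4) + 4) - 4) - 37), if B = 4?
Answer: -4588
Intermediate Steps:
124*(-5*(((B - 4) + 4) - 4) - 37) = 124*(-5*(((4 - 4) + 4) - 4) - 37) = 124*(-5*((0 + 4) - 4) - 37) = 124*(-5*(4 - 4) - 37) = 124*(-5*0 - 37) = 124*(0 - 37) = 124*(-37) = -4588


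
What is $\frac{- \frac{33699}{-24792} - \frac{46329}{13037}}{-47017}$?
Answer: $\frac{236418235}{5065506638056} \approx 4.6672 \cdot 10^{-5}$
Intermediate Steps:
$\frac{- \frac{33699}{-24792} - \frac{46329}{13037}}{-47017} = \left(\left(-33699\right) \left(- \frac{1}{24792}\right) - \frac{46329}{13037}\right) \left(- \frac{1}{47017}\right) = \left(\frac{11233}{8264} - \frac{46329}{13037}\right) \left(- \frac{1}{47017}\right) = \left(- \frac{236418235}{107737768}\right) \left(- \frac{1}{47017}\right) = \frac{236418235}{5065506638056}$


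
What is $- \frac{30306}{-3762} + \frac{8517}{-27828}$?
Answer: $\frac{15024341}{1938684} \approx 7.7498$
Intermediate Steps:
$- \frac{30306}{-3762} + \frac{8517}{-27828} = \left(-30306\right) \left(- \frac{1}{3762}\right) + 8517 \left(- \frac{1}{27828}\right) = \frac{5051}{627} - \frac{2839}{9276} = \frac{15024341}{1938684}$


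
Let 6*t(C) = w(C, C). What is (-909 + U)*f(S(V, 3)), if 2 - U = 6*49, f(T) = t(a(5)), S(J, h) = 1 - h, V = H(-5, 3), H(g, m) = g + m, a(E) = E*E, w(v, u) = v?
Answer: -30025/6 ≈ -5004.2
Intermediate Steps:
a(E) = E**2
V = -2 (V = -5 + 3 = -2)
t(C) = C/6
f(T) = 25/6 (f(T) = (1/6)*5**2 = (1/6)*25 = 25/6)
U = -292 (U = 2 - 6*49 = 2 - 1*294 = 2 - 294 = -292)
(-909 + U)*f(S(V, 3)) = (-909 - 292)*(25/6) = -1201*25/6 = -30025/6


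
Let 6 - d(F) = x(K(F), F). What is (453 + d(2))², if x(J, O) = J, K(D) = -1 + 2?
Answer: 209764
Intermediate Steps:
K(D) = 1
d(F) = 5 (d(F) = 6 - 1*1 = 6 - 1 = 5)
(453 + d(2))² = (453 + 5)² = 458² = 209764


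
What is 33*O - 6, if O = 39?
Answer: 1281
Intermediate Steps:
33*O - 6 = 33*39 - 6 = 1287 - 6 = 1281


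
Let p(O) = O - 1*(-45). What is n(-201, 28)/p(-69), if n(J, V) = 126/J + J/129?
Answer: 6295/69144 ≈ 0.091042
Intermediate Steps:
n(J, V) = 126/J + J/129 (n(J, V) = 126/J + J*(1/129) = 126/J + J/129)
p(O) = 45 + O (p(O) = O + 45 = 45 + O)
n(-201, 28)/p(-69) = (126/(-201) + (1/129)*(-201))/(45 - 69) = (126*(-1/201) - 67/43)/(-24) = (-42/67 - 67/43)*(-1/24) = -6295/2881*(-1/24) = 6295/69144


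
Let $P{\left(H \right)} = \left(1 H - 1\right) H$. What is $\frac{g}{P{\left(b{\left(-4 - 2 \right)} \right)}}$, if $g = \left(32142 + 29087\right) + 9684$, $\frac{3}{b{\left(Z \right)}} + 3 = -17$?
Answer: $\frac{28365200}{69} \approx 4.1109 \cdot 10^{5}$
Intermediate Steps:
$b{\left(Z \right)} = - \frac{3}{20}$ ($b{\left(Z \right)} = \frac{3}{-3 - 17} = \frac{3}{-20} = 3 \left(- \frac{1}{20}\right) = - \frac{3}{20}$)
$g = 70913$ ($g = 61229 + 9684 = 70913$)
$P{\left(H \right)} = H \left(-1 + H\right)$ ($P{\left(H \right)} = \left(H - 1\right) H = \left(-1 + H\right) H = H \left(-1 + H\right)$)
$\frac{g}{P{\left(b{\left(-4 - 2 \right)} \right)}} = \frac{70913}{\left(- \frac{3}{20}\right) \left(-1 - \frac{3}{20}\right)} = \frac{70913}{\left(- \frac{3}{20}\right) \left(- \frac{23}{20}\right)} = \frac{70913}{\frac{69}{400}} = 70913 \cdot \frac{400}{69} = \frac{28365200}{69}$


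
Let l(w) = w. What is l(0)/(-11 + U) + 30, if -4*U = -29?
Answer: 30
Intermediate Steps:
U = 29/4 (U = -1/4*(-29) = 29/4 ≈ 7.2500)
l(0)/(-11 + U) + 30 = 0/(-11 + 29/4) + 30 = 0/(-15/4) + 30 = -4/15*0 + 30 = 0 + 30 = 30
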